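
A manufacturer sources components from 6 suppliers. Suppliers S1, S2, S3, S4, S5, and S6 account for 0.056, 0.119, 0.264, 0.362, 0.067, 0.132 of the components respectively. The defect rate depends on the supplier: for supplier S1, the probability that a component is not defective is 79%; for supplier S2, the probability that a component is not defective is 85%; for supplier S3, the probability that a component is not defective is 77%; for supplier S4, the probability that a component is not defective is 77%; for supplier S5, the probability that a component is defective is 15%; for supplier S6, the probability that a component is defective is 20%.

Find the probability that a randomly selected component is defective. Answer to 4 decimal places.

P(D) ≈ 0.2100

P(D|S1) = 1 − 0.79 = 0.21.
P(D|S2) = 1 − 0.85 = 0.15.
P(D|S3) = 1 − 0.77 = 0.23.
P(D|S4) = 1 − 0.77 = 0.23.
P(D) = P(D|S1)·P(S1) + P(D|S2)·P(S2) + P(D|S3)·P(S3) + P(D|S4)·P(S4) + P(D|S5)·P(S5) + P(D|S6)·P(S6)
      = 0.21·0.056 + 0.15·0.119 + 0.23·0.264 + 0.23·0.362 + 0.15·0.067 + 0.2·0.132
      = 0.01176 + 0.01785 + 0.06072 + 0.08326 + 0.01005 + 0.0264 = 0.21004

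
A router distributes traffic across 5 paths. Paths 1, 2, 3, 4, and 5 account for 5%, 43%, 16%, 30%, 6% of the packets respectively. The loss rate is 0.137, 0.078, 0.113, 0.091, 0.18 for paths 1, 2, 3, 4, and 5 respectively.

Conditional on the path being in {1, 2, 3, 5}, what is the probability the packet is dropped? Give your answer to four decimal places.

Let S = {1, 2, 3, 5}.
P(S) = 0.05 + 0.43 + 0.16 + 0.06 = 0.7.
P(L ∩ S) = 0.137·0.05 + 0.078·0.43 + 0.113·0.16 + 0.18·0.06 = 0.00685 + 0.03354 + 0.01808 + 0.0108 = 0.06927.
P(L | S) = 0.06927 / 0.7 = 0.098957…

P(L|S) ≈ 0.0990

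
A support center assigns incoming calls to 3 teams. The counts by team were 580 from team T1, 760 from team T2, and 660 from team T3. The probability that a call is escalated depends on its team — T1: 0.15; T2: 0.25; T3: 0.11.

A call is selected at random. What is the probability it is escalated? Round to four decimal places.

P(E) ≈ 0.1748

Total: 580 + 760 + 660 = 2000.
P(T1) = 580/2000 = 0.29. P(T2) = 760/2000 = 0.38. P(T3) = 660/2000 = 0.33.
Using total probability over the partition,
P(E) = P(E|T1)·P(T1) + P(E|T2)·P(T2) + P(E|T3)·P(T3)
      = 0.15·0.29 + 0.25·0.38 + 0.11·0.33
      = 0.0435 + 0.095 + 0.0363 = 0.1748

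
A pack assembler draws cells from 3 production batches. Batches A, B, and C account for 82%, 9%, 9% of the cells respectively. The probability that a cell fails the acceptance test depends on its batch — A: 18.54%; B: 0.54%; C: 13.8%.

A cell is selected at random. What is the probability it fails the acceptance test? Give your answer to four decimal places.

0.1649

P(F) = P(F|A)·P(A) + P(F|B)·P(B) + P(F|C)·P(C)
      = 0.1854·0.82 + 0.0054·0.09 + 0.138·0.09
      = 0.152028 + 0.000486 + 0.01242 = 0.164934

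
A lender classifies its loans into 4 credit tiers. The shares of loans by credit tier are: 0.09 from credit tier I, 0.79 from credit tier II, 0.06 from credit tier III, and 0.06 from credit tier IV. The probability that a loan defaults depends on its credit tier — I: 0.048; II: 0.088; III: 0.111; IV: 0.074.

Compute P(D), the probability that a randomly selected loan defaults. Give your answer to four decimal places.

P(D) = P(D|I)·P(I) + P(D|II)·P(II) + P(D|III)·P(III) + P(D|IV)·P(IV)
      = 0.048·0.09 + 0.088·0.79 + 0.111·0.06 + 0.074·0.06
      = 0.00432 + 0.06952 + 0.00666 + 0.00444 = 0.08494

0.0849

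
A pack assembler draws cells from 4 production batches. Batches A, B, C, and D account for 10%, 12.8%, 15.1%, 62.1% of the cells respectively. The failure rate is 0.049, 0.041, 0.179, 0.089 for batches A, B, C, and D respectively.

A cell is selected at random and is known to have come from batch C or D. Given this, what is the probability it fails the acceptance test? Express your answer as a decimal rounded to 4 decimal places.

Let S = {C, D}.
P(S) = 0.151 + 0.621 = 0.772.
P(F ∩ S) = 0.179·0.151 + 0.089·0.621 = 0.027029 + 0.055269 = 0.082298.
P(F | S) = 0.082298 / 0.772 = 0.106604…

0.1066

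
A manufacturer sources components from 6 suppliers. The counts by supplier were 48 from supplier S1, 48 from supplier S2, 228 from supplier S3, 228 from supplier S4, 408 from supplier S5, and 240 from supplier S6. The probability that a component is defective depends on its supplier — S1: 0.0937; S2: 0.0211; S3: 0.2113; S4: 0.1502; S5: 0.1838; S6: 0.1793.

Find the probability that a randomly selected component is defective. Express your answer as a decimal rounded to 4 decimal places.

Total: 48 + 48 + 228 + 228 + 408 + 240 = 1200.
P(S1) = 48/1200 = 0.04. P(S2) = 48/1200 = 0.04. P(S3) = 228/1200 = 0.19. P(S4) = 228/1200 = 0.19. P(S5) = 408/1200 = 0.34. P(S6) = 240/1200 = 0.2.
Summing over the partition,
P(D) = P(D|S1)·P(S1) + P(D|S2)·P(S2) + P(D|S3)·P(S3) + P(D|S4)·P(S4) + P(D|S5)·P(S5) + P(D|S6)·P(S6)
      = 0.0937·0.04 + 0.0211·0.04 + 0.2113·0.19 + 0.1502·0.19 + 0.1838·0.34 + 0.1793·0.2
      = 0.003748 + 0.000844 + 0.040147 + 0.028538 + 0.062492 + 0.03586 = 0.171629

P(D) ≈ 0.1716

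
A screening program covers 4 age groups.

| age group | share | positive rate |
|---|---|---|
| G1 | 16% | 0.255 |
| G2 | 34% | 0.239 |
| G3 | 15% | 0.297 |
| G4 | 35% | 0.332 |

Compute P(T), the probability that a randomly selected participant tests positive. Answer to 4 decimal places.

P(T) = P(T|G1)·P(G1) + P(T|G2)·P(G2) + P(T|G3)·P(G3) + P(T|G4)·P(G4)
      = 0.255·0.16 + 0.239·0.34 + 0.297·0.15 + 0.332·0.35
      = 0.0408 + 0.08126 + 0.04455 + 0.1162 = 0.28281

P(T) ≈ 0.2828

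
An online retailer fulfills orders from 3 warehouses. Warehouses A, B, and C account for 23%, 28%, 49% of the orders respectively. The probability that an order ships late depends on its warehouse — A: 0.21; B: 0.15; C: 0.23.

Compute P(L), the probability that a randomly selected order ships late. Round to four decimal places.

0.2030

P(L) = P(L|A)·P(A) + P(L|B)·P(B) + P(L|C)·P(C)
      = 0.21·0.23 + 0.15·0.28 + 0.23·0.49
      = 0.0483 + 0.042 + 0.1127 = 0.203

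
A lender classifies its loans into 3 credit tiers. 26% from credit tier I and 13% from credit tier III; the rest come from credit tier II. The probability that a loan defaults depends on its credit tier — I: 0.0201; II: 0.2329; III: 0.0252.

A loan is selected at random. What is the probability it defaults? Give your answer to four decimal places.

P(II) = 1 − (0.26 + 0.13) = 0.61.
P(D) = P(D|I)·P(I) + P(D|II)·P(II) + P(D|III)·P(III)
      = 0.0201·0.26 + 0.2329·0.61 + 0.0252·0.13
      = 0.005226 + 0.142069 + 0.003276 = 0.150571

0.1506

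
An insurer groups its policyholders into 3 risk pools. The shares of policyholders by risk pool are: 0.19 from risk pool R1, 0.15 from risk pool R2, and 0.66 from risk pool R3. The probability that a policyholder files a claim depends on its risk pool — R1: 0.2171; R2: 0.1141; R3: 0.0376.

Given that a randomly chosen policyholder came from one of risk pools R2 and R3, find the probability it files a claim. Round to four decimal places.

0.0518

Let S = {R2, R3}.
P(S) = 0.15 + 0.66 = 0.81.
P(C ∩ S) = 0.1141·0.15 + 0.0376·0.66 = 0.017115 + 0.024816 = 0.041931.
P(C | S) = 0.041931 / 0.81 = 0.051767…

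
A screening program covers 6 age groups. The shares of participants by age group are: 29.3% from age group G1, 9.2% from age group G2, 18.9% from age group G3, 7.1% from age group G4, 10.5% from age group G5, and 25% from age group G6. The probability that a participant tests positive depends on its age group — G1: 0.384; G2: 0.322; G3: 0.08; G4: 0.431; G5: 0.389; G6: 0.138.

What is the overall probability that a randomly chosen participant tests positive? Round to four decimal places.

0.2632

Using total probability over the partition,
P(T) = P(T|G1)·P(G1) + P(T|G2)·P(G2) + P(T|G3)·P(G3) + P(T|G4)·P(G4) + P(T|G5)·P(G5) + P(T|G6)·P(G6)
      = 0.384·0.293 + 0.322·0.092 + 0.08·0.189 + 0.431·0.071 + 0.389·0.105 + 0.138·0.25
      = 0.112512 + 0.029624 + 0.01512 + 0.030601 + 0.040845 + 0.0345 = 0.263202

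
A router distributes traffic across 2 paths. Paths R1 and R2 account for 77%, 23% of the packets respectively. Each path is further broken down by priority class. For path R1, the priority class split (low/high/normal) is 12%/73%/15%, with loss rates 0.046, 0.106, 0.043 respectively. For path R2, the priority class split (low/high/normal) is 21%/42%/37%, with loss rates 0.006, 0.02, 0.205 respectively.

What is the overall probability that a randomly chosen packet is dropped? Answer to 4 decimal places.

P(L|R1) = 0.12·0.046 + 0.73·0.106 + 0.15·0.043 = 0.00552 + 0.07738 + 0.00645 = 0.08935
P(L|R2) = 0.21·0.006 + 0.42·0.02 + 0.37·0.205 = 0.00126 + 0.0084 + 0.07585 = 0.08551
By total probability over the outer partition,
P(L) = 0.77·0.08935 + 0.23·0.08551
      = 0.0687995 + 0.0196673 = 0.0884668

0.0885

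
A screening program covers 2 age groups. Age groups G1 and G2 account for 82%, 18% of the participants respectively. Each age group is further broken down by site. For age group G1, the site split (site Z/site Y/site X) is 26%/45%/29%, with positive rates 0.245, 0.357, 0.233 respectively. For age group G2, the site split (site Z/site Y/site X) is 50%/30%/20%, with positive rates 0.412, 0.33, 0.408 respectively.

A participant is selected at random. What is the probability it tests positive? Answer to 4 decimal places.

P(T|G1) = 0.26·0.245 + 0.45·0.357 + 0.29·0.233 = 0.0637 + 0.16065 + 0.06757 = 0.29192
P(T|G2) = 0.5·0.412 + 0.3·0.33 + 0.2·0.408 = 0.206 + 0.099 + 0.0816 = 0.3866
Then overall,
P(T) = 0.82·0.29192 + 0.18·0.3866
      = 0.2393744 + 0.069588 = 0.3089624

P(T) ≈ 0.3090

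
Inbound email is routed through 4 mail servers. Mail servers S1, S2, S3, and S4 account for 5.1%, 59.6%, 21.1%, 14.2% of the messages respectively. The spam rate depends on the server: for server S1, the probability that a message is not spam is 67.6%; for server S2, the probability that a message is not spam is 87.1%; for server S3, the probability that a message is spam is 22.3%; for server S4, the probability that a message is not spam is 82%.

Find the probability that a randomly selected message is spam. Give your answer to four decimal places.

P(S) ≈ 0.1660

P(S|S1) = 1 − 0.676 = 0.324.
P(S|S2) = 1 − 0.871 = 0.129.
P(S|S4) = 1 − 0.82 = 0.18.
P(S) = P(S|S1)·P(S1) + P(S|S2)·P(S2) + P(S|S3)·P(S3) + P(S|S4)·P(S4)
      = 0.324·0.051 + 0.129·0.596 + 0.223·0.211 + 0.18·0.142
      = 0.016524 + 0.076884 + 0.047053 + 0.02556 = 0.166021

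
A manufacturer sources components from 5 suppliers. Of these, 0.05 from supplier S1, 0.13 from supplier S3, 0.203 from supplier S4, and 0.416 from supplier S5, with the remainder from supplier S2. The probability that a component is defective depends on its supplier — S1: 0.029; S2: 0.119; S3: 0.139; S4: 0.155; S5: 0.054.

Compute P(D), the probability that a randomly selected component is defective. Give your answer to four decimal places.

0.0974

P(S2) = 1 − (0.05 + 0.13 + 0.203 + 0.416) = 0.201.
P(D) = P(D|S1)·P(S1) + P(D|S2)·P(S2) + P(D|S3)·P(S3) + P(D|S4)·P(S4) + P(D|S5)·P(S5)
      = 0.029·0.05 + 0.119·0.201 + 0.139·0.13 + 0.155·0.203 + 0.054·0.416
      = 0.00145 + 0.023919 + 0.01807 + 0.031465 + 0.022464 = 0.097368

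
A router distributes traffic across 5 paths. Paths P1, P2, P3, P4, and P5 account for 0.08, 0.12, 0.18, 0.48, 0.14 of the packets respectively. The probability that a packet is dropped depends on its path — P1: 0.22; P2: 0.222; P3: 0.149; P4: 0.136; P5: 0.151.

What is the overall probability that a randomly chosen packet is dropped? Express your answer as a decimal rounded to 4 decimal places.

0.1575

Summing over the partition,
P(L) = P(L|P1)·P(P1) + P(L|P2)·P(P2) + P(L|P3)·P(P3) + P(L|P4)·P(P4) + P(L|P5)·P(P5)
      = 0.22·0.08 + 0.222·0.12 + 0.149·0.18 + 0.136·0.48 + 0.151·0.14
      = 0.0176 + 0.02664 + 0.02682 + 0.06528 + 0.02114 = 0.15748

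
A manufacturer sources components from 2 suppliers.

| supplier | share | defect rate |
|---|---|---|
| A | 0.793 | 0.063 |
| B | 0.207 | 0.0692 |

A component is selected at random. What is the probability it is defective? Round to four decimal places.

Using total probability over the partition,
P(D) = P(D|A)·P(A) + P(D|B)·P(B)
      = 0.063·0.793 + 0.0692·0.207
      = 0.049959 + 0.0143244 = 0.0642834

P(D) ≈ 0.0643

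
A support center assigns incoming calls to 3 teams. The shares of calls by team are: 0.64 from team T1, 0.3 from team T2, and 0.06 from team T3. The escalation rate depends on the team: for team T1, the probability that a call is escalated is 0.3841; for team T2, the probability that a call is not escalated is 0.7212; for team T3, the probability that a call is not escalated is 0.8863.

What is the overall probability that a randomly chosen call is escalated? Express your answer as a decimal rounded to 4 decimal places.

0.3363

P(E|T2) = 1 − 0.7212 = 0.2788.
P(E|T3) = 1 − 0.8863 = 0.1137.
P(E) = P(E|T1)·P(T1) + P(E|T2)·P(T2) + P(E|T3)·P(T3)
      = 0.3841·0.64 + 0.2788·0.3 + 0.1137·0.06
      = 0.245824 + 0.08364 + 0.006822 = 0.336286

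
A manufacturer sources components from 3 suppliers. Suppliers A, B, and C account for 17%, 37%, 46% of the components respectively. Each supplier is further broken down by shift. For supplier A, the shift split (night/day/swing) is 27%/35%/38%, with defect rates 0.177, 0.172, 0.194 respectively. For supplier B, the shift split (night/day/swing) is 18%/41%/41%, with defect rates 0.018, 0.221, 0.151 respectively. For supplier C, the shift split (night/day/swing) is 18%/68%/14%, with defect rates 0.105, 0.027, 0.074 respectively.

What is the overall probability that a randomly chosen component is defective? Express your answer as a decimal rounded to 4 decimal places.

0.1104

P(D|A) = 0.27·0.177 + 0.35·0.172 + 0.38·0.194 = 0.04779 + 0.0602 + 0.07372 = 0.18171
P(D|B) = 0.18·0.018 + 0.41·0.221 + 0.41·0.151 = 0.00324 + 0.09061 + 0.06191 = 0.15576
P(D|C) = 0.18·0.105 + 0.68·0.027 + 0.14·0.074 = 0.0189 + 0.01836 + 0.01036 = 0.04762
Then overall,
P(D) = 0.17·0.18171 + 0.37·0.15576 + 0.46·0.04762
      = 0.0308907 + 0.0576312 + 0.0219052 = 0.1104271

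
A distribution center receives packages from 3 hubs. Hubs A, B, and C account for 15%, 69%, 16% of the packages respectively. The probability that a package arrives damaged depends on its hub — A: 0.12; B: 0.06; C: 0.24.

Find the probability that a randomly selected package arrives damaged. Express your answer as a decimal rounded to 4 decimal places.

Using total probability over the partition,
P(D) = P(D|A)·P(A) + P(D|B)·P(B) + P(D|C)·P(C)
      = 0.12·0.15 + 0.06·0.69 + 0.24·0.16
      = 0.018 + 0.0414 + 0.0384 = 0.0978

P(D) ≈ 0.0978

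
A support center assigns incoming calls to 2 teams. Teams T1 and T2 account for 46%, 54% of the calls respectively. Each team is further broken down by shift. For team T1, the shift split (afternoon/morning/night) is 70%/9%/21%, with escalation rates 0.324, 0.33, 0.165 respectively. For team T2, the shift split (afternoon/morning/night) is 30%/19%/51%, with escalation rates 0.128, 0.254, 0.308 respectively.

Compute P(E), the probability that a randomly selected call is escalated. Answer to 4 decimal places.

0.2655

P(E|T1) = 0.7·0.324 + 0.09·0.33 + 0.21·0.165 = 0.2268 + 0.0297 + 0.03465 = 0.29115
P(E|T2) = 0.3·0.128 + 0.19·0.254 + 0.51·0.308 = 0.0384 + 0.04826 + 0.15708 = 0.24374
Then overall,
P(E) = 0.46·0.29115 + 0.54·0.24374
      = 0.133929 + 0.1316196 = 0.2655486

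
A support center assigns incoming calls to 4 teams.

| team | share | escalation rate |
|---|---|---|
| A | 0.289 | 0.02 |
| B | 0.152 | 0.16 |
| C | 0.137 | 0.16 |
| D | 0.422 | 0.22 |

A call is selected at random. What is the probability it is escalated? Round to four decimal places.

P(E) ≈ 0.1449

P(E) = P(E|A)·P(A) + P(E|B)·P(B) + P(E|C)·P(C) + P(E|D)·P(D)
      = 0.02·0.289 + 0.16·0.152 + 0.16·0.137 + 0.22·0.422
      = 0.00578 + 0.02432 + 0.02192 + 0.09284 = 0.14486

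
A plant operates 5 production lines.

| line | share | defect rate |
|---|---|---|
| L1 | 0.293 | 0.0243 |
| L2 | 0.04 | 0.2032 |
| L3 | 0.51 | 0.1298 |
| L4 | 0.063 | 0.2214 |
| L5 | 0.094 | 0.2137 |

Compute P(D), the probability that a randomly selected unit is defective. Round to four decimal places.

Summing over the partition,
P(D) = P(D|L1)·P(L1) + P(D|L2)·P(L2) + P(D|L3)·P(L3) + P(D|L4)·P(L4) + P(D|L5)·P(L5)
      = 0.0243·0.293 + 0.2032·0.04 + 0.1298·0.51 + 0.2214·0.063 + 0.2137·0.094
      = 0.0071199 + 0.008128 + 0.066198 + 0.0139482 + 0.0200878 = 0.1154819

P(D) ≈ 0.1155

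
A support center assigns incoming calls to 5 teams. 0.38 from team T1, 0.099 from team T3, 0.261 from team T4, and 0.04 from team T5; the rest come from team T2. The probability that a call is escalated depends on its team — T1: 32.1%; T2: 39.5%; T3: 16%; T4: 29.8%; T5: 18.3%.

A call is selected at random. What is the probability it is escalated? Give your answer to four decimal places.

P(T2) = 1 − (0.38 + 0.099 + 0.261 + 0.04) = 0.22.
P(E) = P(E|T1)·P(T1) + P(E|T2)·P(T2) + P(E|T3)·P(T3) + P(E|T4)·P(T4) + P(E|T5)·P(T5)
      = 0.321·0.38 + 0.395·0.22 + 0.16·0.099 + 0.298·0.261 + 0.183·0.04
      = 0.12198 + 0.0869 + 0.01584 + 0.077778 + 0.00732 = 0.309818

P(E) ≈ 0.3098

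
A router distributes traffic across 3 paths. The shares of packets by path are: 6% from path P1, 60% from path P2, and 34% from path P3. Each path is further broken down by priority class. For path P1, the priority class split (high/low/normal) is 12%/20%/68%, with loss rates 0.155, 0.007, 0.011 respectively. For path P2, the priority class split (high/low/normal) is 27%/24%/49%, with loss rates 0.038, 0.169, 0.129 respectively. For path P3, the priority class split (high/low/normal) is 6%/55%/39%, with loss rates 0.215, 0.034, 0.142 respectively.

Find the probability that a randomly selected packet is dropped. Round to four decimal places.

P(L|P1) = 0.12·0.155 + 0.2·0.007 + 0.68·0.011 = 0.0186 + 0.0014 + 0.00748 = 0.02748
P(L|P2) = 0.27·0.038 + 0.24·0.169 + 0.49·0.129 = 0.01026 + 0.04056 + 0.06321 = 0.11403
P(L|P3) = 0.06·0.215 + 0.55·0.034 + 0.39·0.142 = 0.0129 + 0.0187 + 0.05538 = 0.08698
Then overall,
P(L) = 0.06·0.02748 + 0.6·0.11403 + 0.34·0.08698
      = 0.0016488 + 0.068418 + 0.0295732 = 0.09964

0.0996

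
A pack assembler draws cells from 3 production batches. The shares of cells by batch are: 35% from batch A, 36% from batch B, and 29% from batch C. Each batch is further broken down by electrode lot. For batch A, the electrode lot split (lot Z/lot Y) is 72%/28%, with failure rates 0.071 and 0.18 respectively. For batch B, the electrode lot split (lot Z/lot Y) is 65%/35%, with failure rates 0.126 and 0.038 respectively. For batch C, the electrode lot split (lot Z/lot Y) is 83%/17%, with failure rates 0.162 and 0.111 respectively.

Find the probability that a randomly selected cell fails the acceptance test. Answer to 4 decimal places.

0.1143

P(F|A) = 0.72·0.071 + 0.28·0.18 = 0.05112 + 0.0504 = 0.10152
P(F|B) = 0.65·0.126 + 0.35·0.038 = 0.0819 + 0.0133 = 0.0952
P(F|C) = 0.83·0.162 + 0.17·0.111 = 0.13446 + 0.01887 = 0.15333
Then overall,
P(F) = 0.35·0.10152 + 0.36·0.0952 + 0.29·0.15333
      = 0.035532 + 0.034272 + 0.0444657 = 0.1142697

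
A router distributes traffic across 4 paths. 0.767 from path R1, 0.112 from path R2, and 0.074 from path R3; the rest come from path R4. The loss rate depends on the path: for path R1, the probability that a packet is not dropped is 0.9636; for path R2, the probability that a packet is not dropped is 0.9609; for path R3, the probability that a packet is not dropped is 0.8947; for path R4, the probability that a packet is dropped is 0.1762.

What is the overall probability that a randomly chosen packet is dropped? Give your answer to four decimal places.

P(R4) = 1 − (0.767 + 0.112 + 0.074) = 0.047.
P(L|R1) = 1 − 0.9636 = 0.0364.
P(L|R2) = 1 − 0.9609 = 0.0391.
P(L|R3) = 1 − 0.8947 = 0.1053.
P(L) = P(L|R1)·P(R1) + P(L|R2)·P(R2) + P(L|R3)·P(R3) + P(L|R4)·P(R4)
      = 0.0364·0.767 + 0.0391·0.112 + 0.1053·0.074 + 0.1762·0.047
      = 0.0279188 + 0.0043792 + 0.0077922 + 0.0082814 = 0.0483716

P(L) ≈ 0.0484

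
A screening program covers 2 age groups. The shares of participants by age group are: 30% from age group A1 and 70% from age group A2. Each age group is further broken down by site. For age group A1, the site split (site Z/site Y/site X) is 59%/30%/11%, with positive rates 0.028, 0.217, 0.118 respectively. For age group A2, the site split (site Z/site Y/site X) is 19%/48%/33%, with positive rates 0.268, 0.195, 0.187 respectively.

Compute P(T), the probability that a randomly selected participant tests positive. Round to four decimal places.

P(T) ≈ 0.1727

P(T|A1) = 0.59·0.028 + 0.3·0.217 + 0.11·0.118 = 0.01652 + 0.0651 + 0.01298 = 0.0946
P(T|A2) = 0.19·0.268 + 0.48·0.195 + 0.33·0.187 = 0.05092 + 0.0936 + 0.06171 = 0.20623
Then overall,
P(T) = 0.3·0.0946 + 0.7·0.20623
      = 0.02838 + 0.144361 = 0.172741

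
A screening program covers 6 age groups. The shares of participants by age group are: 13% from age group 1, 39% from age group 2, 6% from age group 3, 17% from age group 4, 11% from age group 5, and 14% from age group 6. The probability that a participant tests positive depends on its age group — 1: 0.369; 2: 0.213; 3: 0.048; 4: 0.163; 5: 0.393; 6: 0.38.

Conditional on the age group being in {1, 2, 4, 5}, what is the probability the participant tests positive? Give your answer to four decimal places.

Let S = {1, 2, 4, 5}.
P(S) = 0.13 + 0.39 + 0.17 + 0.11 = 0.8.
P(T ∩ S) = 0.369·0.13 + 0.213·0.39 + 0.163·0.17 + 0.393·0.11 = 0.04797 + 0.08307 + 0.02771 + 0.04323 = 0.20198.
P(T | S) = 0.20198 / 0.8 = 0.252475…

P(T|S) ≈ 0.2525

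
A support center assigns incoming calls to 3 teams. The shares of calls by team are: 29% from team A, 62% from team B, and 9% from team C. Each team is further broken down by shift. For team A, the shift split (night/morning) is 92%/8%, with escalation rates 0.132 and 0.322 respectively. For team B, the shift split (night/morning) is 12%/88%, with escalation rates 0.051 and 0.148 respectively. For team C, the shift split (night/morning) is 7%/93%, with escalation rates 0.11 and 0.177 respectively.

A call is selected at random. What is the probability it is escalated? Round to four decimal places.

P(E) ≈ 0.1427

P(E|A) = 0.92·0.132 + 0.08·0.322 = 0.12144 + 0.02576 = 0.1472
P(E|B) = 0.12·0.051 + 0.88·0.148 = 0.00612 + 0.13024 = 0.13636
P(E|C) = 0.07·0.11 + 0.93·0.177 = 0.0077 + 0.16461 = 0.17231
By total probability over the outer partition,
P(E) = 0.29·0.1472 + 0.62·0.13636 + 0.09·0.17231
      = 0.042688 + 0.0845432 + 0.0155079 = 0.1427391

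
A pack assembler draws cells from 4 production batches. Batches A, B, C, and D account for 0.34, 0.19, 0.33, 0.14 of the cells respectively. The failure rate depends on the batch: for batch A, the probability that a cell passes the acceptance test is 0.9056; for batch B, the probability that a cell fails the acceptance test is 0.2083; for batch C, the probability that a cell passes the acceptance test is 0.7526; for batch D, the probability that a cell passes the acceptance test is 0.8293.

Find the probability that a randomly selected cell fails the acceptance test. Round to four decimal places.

P(F|A) = 1 − 0.9056 = 0.0944.
P(F|C) = 1 − 0.7526 = 0.2474.
P(F|D) = 1 − 0.8293 = 0.1707.
Summing over the partition,
P(F) = P(F|A)·P(A) + P(F|B)·P(B) + P(F|C)·P(C) + P(F|D)·P(D)
      = 0.0944·0.34 + 0.2083·0.19 + 0.2474·0.33 + 0.1707·0.14
      = 0.032096 + 0.039577 + 0.081642 + 0.023898 = 0.177213

0.1772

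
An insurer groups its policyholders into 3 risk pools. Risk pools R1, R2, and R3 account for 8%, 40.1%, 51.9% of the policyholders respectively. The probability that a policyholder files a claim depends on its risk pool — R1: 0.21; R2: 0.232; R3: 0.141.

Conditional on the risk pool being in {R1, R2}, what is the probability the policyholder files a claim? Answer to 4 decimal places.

P(C|S) ≈ 0.2283

Let S = {R1, R2}.
P(S) = 0.08 + 0.401 = 0.481.
P(C ∩ S) = 0.21·0.08 + 0.232·0.401 = 0.0168 + 0.093032 = 0.109832.
P(C | S) = 0.109832 / 0.481 = 0.228341…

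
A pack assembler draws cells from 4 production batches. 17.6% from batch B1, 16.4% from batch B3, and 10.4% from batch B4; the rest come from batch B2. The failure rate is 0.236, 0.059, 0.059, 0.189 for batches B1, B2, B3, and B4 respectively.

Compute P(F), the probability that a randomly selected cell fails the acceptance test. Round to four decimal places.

0.1037

P(B2) = 1 − (0.176 + 0.164 + 0.104) = 0.556.
P(F) = P(F|B1)·P(B1) + P(F|B2)·P(B2) + P(F|B3)·P(B3) + P(F|B4)·P(B4)
      = 0.236·0.176 + 0.059·0.556 + 0.059·0.164 + 0.189·0.104
      = 0.041536 + 0.032804 + 0.009676 + 0.019656 = 0.103672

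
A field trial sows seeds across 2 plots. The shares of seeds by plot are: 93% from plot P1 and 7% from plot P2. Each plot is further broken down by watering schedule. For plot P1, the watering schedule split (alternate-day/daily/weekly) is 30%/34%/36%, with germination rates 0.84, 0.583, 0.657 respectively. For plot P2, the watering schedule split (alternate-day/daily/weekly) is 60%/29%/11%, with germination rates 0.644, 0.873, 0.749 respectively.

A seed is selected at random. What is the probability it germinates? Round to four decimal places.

P(G) ≈ 0.6892

P(G|P1) = 0.3·0.84 + 0.34·0.583 + 0.36·0.657 = 0.252 + 0.19822 + 0.23652 = 0.68674
P(G|P2) = 0.6·0.644 + 0.29·0.873 + 0.11·0.749 = 0.3864 + 0.25317 + 0.08239 = 0.72196
Then overall,
P(G) = 0.93·0.68674 + 0.07·0.72196
      = 0.6386682 + 0.0505372 = 0.6892054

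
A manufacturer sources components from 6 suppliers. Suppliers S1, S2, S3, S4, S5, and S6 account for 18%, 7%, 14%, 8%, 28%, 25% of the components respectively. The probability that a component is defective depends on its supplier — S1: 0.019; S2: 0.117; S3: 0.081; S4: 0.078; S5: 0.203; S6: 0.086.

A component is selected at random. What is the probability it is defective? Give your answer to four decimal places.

P(D) = P(D|S1)·P(S1) + P(D|S2)·P(S2) + P(D|S3)·P(S3) + P(D|S4)·P(S4) + P(D|S5)·P(S5) + P(D|S6)·P(S6)
      = 0.019·0.18 + 0.117·0.07 + 0.081·0.14 + 0.078·0.08 + 0.203·0.28 + 0.086·0.25
      = 0.00342 + 0.00819 + 0.01134 + 0.00624 + 0.05684 + 0.0215 = 0.10753

0.1075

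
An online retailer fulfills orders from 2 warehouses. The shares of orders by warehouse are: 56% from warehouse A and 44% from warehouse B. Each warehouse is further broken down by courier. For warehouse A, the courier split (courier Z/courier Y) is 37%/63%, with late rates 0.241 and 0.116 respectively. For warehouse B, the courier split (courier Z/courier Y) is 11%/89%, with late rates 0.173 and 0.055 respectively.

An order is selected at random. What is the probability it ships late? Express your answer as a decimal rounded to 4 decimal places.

P(L) ≈ 0.1208

P(L|A) = 0.37·0.241 + 0.63·0.116 = 0.08917 + 0.07308 = 0.16225
P(L|B) = 0.11·0.173 + 0.89·0.055 = 0.01903 + 0.04895 = 0.06798
Then overall,
P(L) = 0.56·0.16225 + 0.44·0.06798
      = 0.09086 + 0.0299112 = 0.1207712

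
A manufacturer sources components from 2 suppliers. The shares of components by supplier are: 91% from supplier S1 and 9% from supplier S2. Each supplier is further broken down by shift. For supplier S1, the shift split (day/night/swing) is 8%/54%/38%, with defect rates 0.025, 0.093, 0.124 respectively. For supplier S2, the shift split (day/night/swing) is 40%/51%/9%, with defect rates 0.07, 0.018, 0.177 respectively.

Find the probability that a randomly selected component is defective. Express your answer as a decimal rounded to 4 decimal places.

P(D|S1) = 0.08·0.025 + 0.54·0.093 + 0.38·0.124 = 0.002 + 0.05022 + 0.04712 = 0.09934
P(D|S2) = 0.4·0.07 + 0.51·0.018 + 0.09·0.177 = 0.028 + 0.00918 + 0.01593 = 0.05311
Then overall,
P(D) = 0.91·0.09934 + 0.09·0.05311
      = 0.0903994 + 0.0047799 = 0.0951793

0.0952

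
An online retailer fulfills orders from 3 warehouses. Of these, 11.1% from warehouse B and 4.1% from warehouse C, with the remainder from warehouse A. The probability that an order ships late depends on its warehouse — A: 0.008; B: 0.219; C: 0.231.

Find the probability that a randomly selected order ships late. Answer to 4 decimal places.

0.0406

P(A) = 1 − (0.111 + 0.041) = 0.848.
P(L) = P(L|A)·P(A) + P(L|B)·P(B) + P(L|C)·P(C)
      = 0.008·0.848 + 0.219·0.111 + 0.231·0.041
      = 0.006784 + 0.024309 + 0.009471 = 0.040564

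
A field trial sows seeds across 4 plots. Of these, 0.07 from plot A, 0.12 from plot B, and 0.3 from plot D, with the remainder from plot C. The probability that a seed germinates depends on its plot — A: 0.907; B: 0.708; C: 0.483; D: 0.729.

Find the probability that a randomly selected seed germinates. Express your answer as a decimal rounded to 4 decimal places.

P(C) = 1 − (0.07 + 0.12 + 0.3) = 0.51.
P(G) = P(G|A)·P(A) + P(G|B)·P(B) + P(G|C)·P(C) + P(G|D)·P(D)
      = 0.907·0.07 + 0.708·0.12 + 0.483·0.51 + 0.729·0.3
      = 0.06349 + 0.08496 + 0.24633 + 0.2187 = 0.61348

0.6135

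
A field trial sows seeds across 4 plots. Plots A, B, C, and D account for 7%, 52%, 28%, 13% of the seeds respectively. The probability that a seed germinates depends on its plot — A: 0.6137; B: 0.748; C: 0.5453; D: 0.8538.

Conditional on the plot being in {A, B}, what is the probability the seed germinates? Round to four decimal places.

0.7321

Let S = {A, B}.
P(S) = 0.07 + 0.52 = 0.59.
P(G ∩ S) = 0.6137·0.07 + 0.748·0.52 = 0.042959 + 0.38896 = 0.431919.
P(G | S) = 0.431919 / 0.59 = 0.732066…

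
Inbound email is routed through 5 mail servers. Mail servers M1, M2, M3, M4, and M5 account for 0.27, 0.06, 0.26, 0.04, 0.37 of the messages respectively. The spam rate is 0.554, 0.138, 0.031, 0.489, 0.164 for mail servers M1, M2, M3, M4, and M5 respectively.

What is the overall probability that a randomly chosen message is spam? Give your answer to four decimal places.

P(S) = P(S|M1)·P(M1) + P(S|M2)·P(M2) + P(S|M3)·P(M3) + P(S|M4)·P(M4) + P(S|M5)·P(M5)
      = 0.554·0.27 + 0.138·0.06 + 0.031·0.26 + 0.489·0.04 + 0.164·0.37
      = 0.14958 + 0.00828 + 0.00806 + 0.01956 + 0.06068 = 0.24616

P(S) ≈ 0.2462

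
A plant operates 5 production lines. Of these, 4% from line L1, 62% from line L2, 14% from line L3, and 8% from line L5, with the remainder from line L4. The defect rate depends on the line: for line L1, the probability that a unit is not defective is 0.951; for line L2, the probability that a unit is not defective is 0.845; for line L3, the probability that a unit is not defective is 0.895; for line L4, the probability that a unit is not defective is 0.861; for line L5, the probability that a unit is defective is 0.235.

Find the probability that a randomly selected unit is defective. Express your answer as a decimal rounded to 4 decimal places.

P(L4) = 1 − (0.04 + 0.62 + 0.14 + 0.08) = 0.12.
P(D|L1) = 1 − 0.951 = 0.049.
P(D|L2) = 1 − 0.845 = 0.155.
P(D|L3) = 1 − 0.895 = 0.105.
P(D|L4) = 1 − 0.861 = 0.139.
By the law of total probability,
P(D) = P(D|L1)·P(L1) + P(D|L2)·P(L2) + P(D|L3)·P(L3) + P(D|L4)·P(L4) + P(D|L5)·P(L5)
      = 0.049·0.04 + 0.155·0.62 + 0.105·0.14 + 0.139·0.12 + 0.235·0.08
      = 0.00196 + 0.0961 + 0.0147 + 0.01668 + 0.0188 = 0.14824

0.1482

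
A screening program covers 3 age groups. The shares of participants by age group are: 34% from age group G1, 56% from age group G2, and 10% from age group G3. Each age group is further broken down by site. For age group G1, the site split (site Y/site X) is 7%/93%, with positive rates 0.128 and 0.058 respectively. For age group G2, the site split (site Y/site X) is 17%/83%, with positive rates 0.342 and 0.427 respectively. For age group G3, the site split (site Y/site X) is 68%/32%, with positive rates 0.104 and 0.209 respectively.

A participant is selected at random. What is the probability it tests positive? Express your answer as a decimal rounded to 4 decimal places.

P(T|G1) = 0.07·0.128 + 0.93·0.058 = 0.00896 + 0.05394 = 0.0629
P(T|G2) = 0.17·0.342 + 0.83·0.427 = 0.05814 + 0.35441 = 0.41255
P(T|G3) = 0.68·0.104 + 0.32·0.209 = 0.07072 + 0.06688 = 0.1376
Then overall,
P(T) = 0.34·0.0629 + 0.56·0.41255 + 0.1·0.1376
      = 0.021386 + 0.231028 + 0.01376 = 0.266174

P(T) ≈ 0.2662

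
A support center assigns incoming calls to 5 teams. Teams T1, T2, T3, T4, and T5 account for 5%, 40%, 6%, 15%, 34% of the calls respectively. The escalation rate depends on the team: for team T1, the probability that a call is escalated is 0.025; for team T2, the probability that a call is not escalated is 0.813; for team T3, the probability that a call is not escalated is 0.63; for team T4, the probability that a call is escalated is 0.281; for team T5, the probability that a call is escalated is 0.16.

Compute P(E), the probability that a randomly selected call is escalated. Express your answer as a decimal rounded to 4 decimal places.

P(E|T2) = 1 − 0.813 = 0.187.
P(E|T3) = 1 − 0.63 = 0.37.
Summing over the partition,
P(E) = P(E|T1)·P(T1) + P(E|T2)·P(T2) + P(E|T3)·P(T3) + P(E|T4)·P(T4) + P(E|T5)·P(T5)
      = 0.025·0.05 + 0.187·0.4 + 0.37·0.06 + 0.281·0.15 + 0.16·0.34
      = 0.00125 + 0.0748 + 0.0222 + 0.04215 + 0.0544 = 0.1948

P(E) ≈ 0.1948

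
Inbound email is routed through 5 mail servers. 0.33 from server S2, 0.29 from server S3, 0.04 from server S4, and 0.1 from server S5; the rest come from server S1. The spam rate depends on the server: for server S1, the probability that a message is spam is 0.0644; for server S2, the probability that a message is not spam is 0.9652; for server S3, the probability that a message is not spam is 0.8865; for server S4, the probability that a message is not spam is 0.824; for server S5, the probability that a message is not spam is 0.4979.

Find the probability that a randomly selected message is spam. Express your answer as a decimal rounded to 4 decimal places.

P(S) ≈ 0.1171

P(S1) = 1 − (0.33 + 0.29 + 0.04 + 0.1) = 0.24.
P(S|S2) = 1 − 0.9652 = 0.0348.
P(S|S3) = 1 − 0.8865 = 0.1135.
P(S|S4) = 1 − 0.824 = 0.176.
P(S|S5) = 1 − 0.4979 = 0.5021.
P(S) = P(S|S1)·P(S1) + P(S|S2)·P(S2) + P(S|S3)·P(S3) + P(S|S4)·P(S4) + P(S|S5)·P(S5)
      = 0.0644·0.24 + 0.0348·0.33 + 0.1135·0.29 + 0.176·0.04 + 0.5021·0.1
      = 0.015456 + 0.011484 + 0.032915 + 0.00704 + 0.05021 = 0.117105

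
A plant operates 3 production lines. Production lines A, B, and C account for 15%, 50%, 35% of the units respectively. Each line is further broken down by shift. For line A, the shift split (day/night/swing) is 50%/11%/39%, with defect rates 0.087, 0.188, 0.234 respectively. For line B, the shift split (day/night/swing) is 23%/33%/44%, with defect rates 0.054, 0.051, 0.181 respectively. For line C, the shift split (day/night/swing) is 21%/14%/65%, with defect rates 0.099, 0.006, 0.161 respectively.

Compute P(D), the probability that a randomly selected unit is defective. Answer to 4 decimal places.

P(D|A) = 0.5·0.087 + 0.11·0.188 + 0.39·0.234 = 0.0435 + 0.02068 + 0.09126 = 0.15544
P(D|B) = 0.23·0.054 + 0.33·0.051 + 0.44·0.181 = 0.01242 + 0.01683 + 0.07964 = 0.10889
P(D|C) = 0.21·0.099 + 0.14·0.006 + 0.65·0.161 = 0.02079 + 0.00084 + 0.10465 = 0.12628
By total probability over the outer partition,
P(D) = 0.15·0.15544 + 0.5·0.10889 + 0.35·0.12628
      = 0.023316 + 0.054445 + 0.044198 = 0.121959

0.1220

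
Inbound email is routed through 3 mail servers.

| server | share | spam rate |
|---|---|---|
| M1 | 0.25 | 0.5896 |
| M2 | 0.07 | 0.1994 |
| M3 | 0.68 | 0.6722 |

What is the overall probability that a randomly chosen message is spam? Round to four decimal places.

P(S) ≈ 0.6185

P(S) = P(S|M1)·P(M1) + P(S|M2)·P(M2) + P(S|M3)·P(M3)
      = 0.5896·0.25 + 0.1994·0.07 + 0.6722·0.68
      = 0.1474 + 0.013958 + 0.457096 = 0.618454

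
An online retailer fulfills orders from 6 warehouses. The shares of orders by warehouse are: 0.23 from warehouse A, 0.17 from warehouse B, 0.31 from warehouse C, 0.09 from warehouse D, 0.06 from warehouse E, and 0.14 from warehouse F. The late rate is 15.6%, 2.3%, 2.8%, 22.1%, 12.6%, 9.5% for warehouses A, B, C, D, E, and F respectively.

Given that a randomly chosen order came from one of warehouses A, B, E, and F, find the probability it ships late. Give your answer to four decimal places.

Let S = {A, B, E, F}.
P(S) = 0.23 + 0.17 + 0.06 + 0.14 = 0.6.
P(L ∩ S) = 0.156·0.23 + 0.023·0.17 + 0.126·0.06 + 0.095·0.14 = 0.03588 + 0.00391 + 0.00756 + 0.0133 = 0.06065.
P(L | S) = 0.06065 / 0.6 = 0.101083…

0.1011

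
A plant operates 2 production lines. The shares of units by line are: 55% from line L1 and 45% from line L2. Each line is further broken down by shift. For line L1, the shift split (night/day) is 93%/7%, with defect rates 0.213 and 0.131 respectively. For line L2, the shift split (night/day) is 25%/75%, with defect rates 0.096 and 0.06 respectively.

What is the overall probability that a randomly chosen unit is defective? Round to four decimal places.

0.1450

P(D|L1) = 0.93·0.213 + 0.07·0.131 = 0.19809 + 0.00917 = 0.20726
P(D|L2) = 0.25·0.096 + 0.75·0.06 = 0.024 + 0.045 = 0.069
Then overall,
P(D) = 0.55·0.20726 + 0.45·0.069
      = 0.113993 + 0.03105 = 0.145043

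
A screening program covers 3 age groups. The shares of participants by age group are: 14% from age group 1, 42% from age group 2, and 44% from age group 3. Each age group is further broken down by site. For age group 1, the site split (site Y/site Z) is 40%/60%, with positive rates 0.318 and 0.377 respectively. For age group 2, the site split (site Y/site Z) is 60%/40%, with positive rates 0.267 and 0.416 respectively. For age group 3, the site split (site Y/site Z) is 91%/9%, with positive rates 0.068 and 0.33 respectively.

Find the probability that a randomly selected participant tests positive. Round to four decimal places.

P(T) ≈ 0.2269

P(T|1) = 0.4·0.318 + 0.6·0.377 = 0.1272 + 0.2262 = 0.3534
P(T|2) = 0.6·0.267 + 0.4·0.416 = 0.1602 + 0.1664 = 0.3266
P(T|3) = 0.91·0.068 + 0.09·0.33 = 0.06188 + 0.0297 = 0.09158
Then overall,
P(T) = 0.14·0.3534 + 0.42·0.3266 + 0.44·0.09158
      = 0.049476 + 0.137172 + 0.0402952 = 0.2269432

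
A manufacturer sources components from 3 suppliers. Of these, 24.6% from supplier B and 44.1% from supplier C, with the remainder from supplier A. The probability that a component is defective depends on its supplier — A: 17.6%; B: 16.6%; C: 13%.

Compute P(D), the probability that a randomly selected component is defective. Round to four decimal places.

P(A) = 1 − (0.246 + 0.441) = 0.313.
By the law of total probability,
P(D) = P(D|A)·P(A) + P(D|B)·P(B) + P(D|C)·P(C)
      = 0.176·0.313 + 0.166·0.246 + 0.13·0.441
      = 0.055088 + 0.040836 + 0.05733 = 0.153254

P(D) ≈ 0.1533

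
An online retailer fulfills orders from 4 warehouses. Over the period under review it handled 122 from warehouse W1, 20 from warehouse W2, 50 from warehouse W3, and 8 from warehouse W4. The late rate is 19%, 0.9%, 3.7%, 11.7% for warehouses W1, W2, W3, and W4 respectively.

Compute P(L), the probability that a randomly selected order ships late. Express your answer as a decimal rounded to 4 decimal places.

Total: 122 + 20 + 50 + 8 = 200.
P(W1) = 122/200 = 0.61. P(W2) = 20/200 = 0.1. P(W3) = 50/200 = 0.25. P(W4) = 8/200 = 0.04.
Summing over the partition,
P(L) = P(L|W1)·P(W1) + P(L|W2)·P(W2) + P(L|W3)·P(W3) + P(L|W4)·P(W4)
      = 0.19·0.61 + 0.009·0.1 + 0.037·0.25 + 0.117·0.04
      = 0.1159 + 0.0009 + 0.00925 + 0.00468 = 0.13073

P(L) ≈ 0.1307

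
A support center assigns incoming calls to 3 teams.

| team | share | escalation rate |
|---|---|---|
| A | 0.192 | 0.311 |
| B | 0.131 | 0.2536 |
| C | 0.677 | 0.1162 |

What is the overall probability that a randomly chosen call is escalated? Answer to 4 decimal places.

0.1716

P(E) = P(E|A)·P(A) + P(E|B)·P(B) + P(E|C)·P(C)
      = 0.311·0.192 + 0.2536·0.131 + 0.1162·0.677
      = 0.059712 + 0.0332216 + 0.0786674 = 0.171601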